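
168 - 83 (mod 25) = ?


168 - 83 = 85
85 mod 25 = 10


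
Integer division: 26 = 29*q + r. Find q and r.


26 = 29 * 0 + 26
Check: 0 + 26 = 26

q = 0, r = 26


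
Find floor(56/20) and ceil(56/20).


56/20 = 2.8000
floor = 2
ceil = 3

floor = 2, ceil = 3


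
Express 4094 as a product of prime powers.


4094 / 2 = 2047
2047 / 23 = 89
89 / 89 = 1
4094 = 2 × 23 × 89


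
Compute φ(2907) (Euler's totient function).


2907 = 3^2 × 17 × 19
Prime factors: 3, 17, 19
φ(2907) = 2907 × (1-1/3) × (1-1/17) × (1-1/19)
= 2907 × 2/3 × 16/17 × 18/19 = 1728

φ(2907) = 1728


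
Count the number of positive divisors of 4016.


4016 = 2^4 × 251^1
d(4016) = (4+1) × (1+1) = 10

10 divisors


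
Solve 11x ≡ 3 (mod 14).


GCD(11, 14) = 1, unique solution
a^(-1) mod 14 = 9
x = 9 * 3 mod 14 = 13

x ≡ 13 (mod 14)


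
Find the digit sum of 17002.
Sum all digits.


1 + 7 + 0 + 0 + 2 = 10


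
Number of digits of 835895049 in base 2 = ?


835895049 in base 2 = 110001110100101011111100001001
Number of digits = 30

30 digits (base 2)


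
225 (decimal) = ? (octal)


225 (base 10) = 225 (decimal)
225 (decimal) = 341 (base 8)


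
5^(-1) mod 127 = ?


Use the extended Euclidean algorithm on (127, 5); each row r = 127*s + 5*t:
r=127, s=1, t=0
r=5, s=0, t=1
q=25: r=2, s=1, t=-25   [127*(1) + 5*(-25) = 2]
q=2: r=1, s=-2, t=51   [127*(-2) + 5*(51) = 1]
q=2: r=0, s=5, t=-127   [127*(5) + 5*(-127) = 0]
GCD = 1 with t = 51, so 5*(51) ≡ 1 (mod 127)
Inverse = 51 mod 127 = 51
Check: 5 * 51 = 255 ≡ 1 (mod 127)

5^(-1) ≡ 51 (mod 127)


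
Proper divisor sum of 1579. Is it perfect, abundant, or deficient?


Proper divisors: 1
Sum = 1 = 1
1 < 1579 → deficient

s(1579) = 1 (deficient)


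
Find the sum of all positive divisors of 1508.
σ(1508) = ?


Divisors of 1508: 1, 2, 4, 13, 26, 29, 52, 58, 116, 377, 754, 1508
Sum = 1 + 2 + 4 + 13 + 26 + 29 + 52 + 58 + 116 + 377 + 754 + 1508 = 2940

σ(1508) = 2940


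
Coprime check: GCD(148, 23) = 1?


Euclidean algorithm:
148 = 6 * 23 + 10
23 = 2 * 10 + 3
10 = 3 * 3 + 1
3 = 3 * 1 + 0
GCD(148, 23) = 1

Yes, coprime (GCD = 1)


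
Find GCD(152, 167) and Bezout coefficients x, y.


Tabular extended Euclidean (each row: r = 152*s + 167*t):
r=152, s=1, t=0
r=167, s=0, t=1
q=0: r=152, s=1, t=0   [152*(1) + 167*(0) = 152]
q=1: r=15, s=-1, t=1   [152*(-1) + 167*(1) = 15]
q=10: r=2, s=11, t=-10   [152*(11) + 167*(-10) = 2]
q=7: r=1, s=-78, t=71   [152*(-78) + 167*(71) = 1]
q=2: r=0, s=167, t=-152   [152*(167) + 167*(-152) = 0]
GCD = 1; from the row with r=1: x=-78, y=71
Check: 152*(-78) + 167*(71) = -11856 + 11857 = 1

GCD = 1, x = -78, y = 71


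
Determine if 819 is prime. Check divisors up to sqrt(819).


819 / 3 = 273 (exact division)
819 is NOT prime.

No, 819 is not prime


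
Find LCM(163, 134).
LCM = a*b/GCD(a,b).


GCD(163, 134) = 1
LCM = 163*134/1 = 21842/1 = 21842

LCM = 21842


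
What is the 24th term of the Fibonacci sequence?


Sequence: 1, 1, 2, 3, 5, 8, 13, 21, 34, 55, 89, 144, 233, 377, 610, 987, 1597, 2584, 4181, 6765, 10946, 17711, 28657, 46368
F(24) = 46368


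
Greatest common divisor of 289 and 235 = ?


289 = 1 * 235 + 54
235 = 4 * 54 + 19
54 = 2 * 19 + 16
19 = 1 * 16 + 3
16 = 5 * 3 + 1
3 = 3 * 1 + 0
GCD = 1


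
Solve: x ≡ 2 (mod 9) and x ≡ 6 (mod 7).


M = 9*7 = 63
M1 = M/9 = 7, M2 = M/7 = 9
M1^(-1) mod 9 = 4, M2^(-1) mod 7 = 4
x = 2*7*4 + 6*9*4 = 272
272 mod 63 = 20
Check: 20 mod 9 = 2 ✓, 20 mod 7 = 6 ✓

x ≡ 20 (mod 63)


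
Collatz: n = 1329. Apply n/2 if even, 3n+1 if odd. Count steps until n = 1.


1329 → 3988 → 1994 → 997 → 2992 → 1496 → 748 → 374 → 187 → 562 → 281 → 844 → 422 → 211 → 634 → 317 → 952 → 476 → 238 → 119 → 358 → 179 → 538 → 269 → 808 → 404 → 202 → 101 → 304 → 152 → 76 → 38 → 19 → 58 → 29 → 88 → 44 → 22 → 11 → 34 → 17 → 52 → 26 → 13 → 40 → 20 → 10 → 5 → 16 → 8 → 4 → 2 → 1
Total steps = 52

52 steps


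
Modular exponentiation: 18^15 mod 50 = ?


18^1 mod 50 = 18
18^2 mod 50 = 24
18^3 mod 50 = 32
18^4 mod 50 = 26
18^5 mod 50 = 18
18^6 mod 50 = 24
18^7 mod 50 = 32
18^8 mod 50 = 26
18^9 mod 50 = 18
18^10 mod 50 = 24
18^11 mod 50 = 32
18^12 mod 50 = 26
18^13 mod 50 = 18
18^14 mod 50 = 24
18^15 mod 50 = 32


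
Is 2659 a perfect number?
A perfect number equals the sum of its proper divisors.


Proper divisors of 2659: 1
Sum = 1 = 1

No, 2659 is not perfect (1 ≠ 2659)


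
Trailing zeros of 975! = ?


floor(975/5) = 195
floor(975/25) = 39
floor(975/125) = 7
floor(975/625) = 1
Total = 242

242 trailing zeros


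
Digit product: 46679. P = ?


4 × 6 × 6 × 7 × 9 = 9072


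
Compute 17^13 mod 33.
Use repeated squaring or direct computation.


17^1 mod 33 = 17
17^2 mod 33 = 25
17^3 mod 33 = 29
17^4 mod 33 = 31
17^5 mod 33 = 32
17^6 mod 33 = 16
17^7 mod 33 = 8
17^8 mod 33 = 4
17^9 mod 33 = 2
17^10 mod 33 = 1
17^11 mod 33 = 17
17^12 mod 33 = 25
17^13 mod 33 = 29


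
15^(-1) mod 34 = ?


Use the extended Euclidean algorithm on (34, 15); each row r = 34*s + 15*t:
r=34, s=1, t=0
r=15, s=0, t=1
q=2: r=4, s=1, t=-2   [34*(1) + 15*(-2) = 4]
q=3: r=3, s=-3, t=7   [34*(-3) + 15*(7) = 3]
q=1: r=1, s=4, t=-9   [34*(4) + 15*(-9) = 1]
q=3: r=0, s=-15, t=34   [34*(-15) + 15*(34) = 0]
GCD = 1 with t = -9, so 15*(-9) ≡ 1 (mod 34)
Inverse = -9 mod 34 = 25
Check: 15 * 25 = 375 ≡ 1 (mod 34)

15^(-1) ≡ 25 (mod 34)


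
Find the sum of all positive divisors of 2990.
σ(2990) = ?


Divisors of 2990: 1, 2, 5, 10, 13, 23, 26, 46, 65, 115, 130, 230, 299, 598, 1495, 2990
Sum = 1 + 2 + 5 + 10 + 13 + 23 + 26 + 46 + 65 + 115 + 130 + 230 + 299 + 598 + 1495 + 2990 = 6048

σ(2990) = 6048


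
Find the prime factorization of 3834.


3834 / 2 = 1917
1917 / 3 = 639
639 / 3 = 213
213 / 3 = 71
71 / 71 = 1
3834 = 2 × 3^3 × 71


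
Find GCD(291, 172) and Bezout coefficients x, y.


Tabular extended Euclidean (each row: r = 291*s + 172*t):
r=291, s=1, t=0
r=172, s=0, t=1
q=1: r=119, s=1, t=-1   [291*(1) + 172*(-1) = 119]
q=1: r=53, s=-1, t=2   [291*(-1) + 172*(2) = 53]
q=2: r=13, s=3, t=-5   [291*(3) + 172*(-5) = 13]
q=4: r=1, s=-13, t=22   [291*(-13) + 172*(22) = 1]
q=13: r=0, s=172, t=-291   [291*(172) + 172*(-291) = 0]
GCD = 1; from the row with r=1: x=-13, y=22
Check: 291*(-13) + 172*(22) = -3783 + 3784 = 1

GCD = 1, x = -13, y = 22


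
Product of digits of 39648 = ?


3 × 9 × 6 × 4 × 8 = 5184


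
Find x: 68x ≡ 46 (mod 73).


GCD(68, 73) = 1, unique solution
a^(-1) mod 73 = 29
x = 29 * 46 mod 73 = 20

x ≡ 20 (mod 73)


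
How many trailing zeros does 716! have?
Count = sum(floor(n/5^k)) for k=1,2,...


floor(716/5) = 143
floor(716/25) = 28
floor(716/125) = 5
floor(716/625) = 1
Total = 177

177 trailing zeros


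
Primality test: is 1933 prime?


Check divisors up to sqrt(1933) = 43.9659
No divisors found.
1933 is prime.

Yes, 1933 is prime


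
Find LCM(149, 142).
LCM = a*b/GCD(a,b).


GCD(149, 142) = 1
LCM = 149*142/1 = 21158/1 = 21158

LCM = 21158


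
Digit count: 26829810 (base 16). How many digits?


26829810 in base 16 = 19963F2
Number of digits = 7

7 digits (base 16)


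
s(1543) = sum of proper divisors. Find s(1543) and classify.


Proper divisors: 1
Sum = 1 = 1
1 < 1543 → deficient

s(1543) = 1 (deficient)


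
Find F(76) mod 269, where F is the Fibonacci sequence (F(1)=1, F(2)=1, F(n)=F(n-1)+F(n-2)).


F(k) mod 269 for k=1..76:
1, 1, 2, 3, 5, 8, 13, 21, 34, 55, 89, 144, 233, 108, 72, 180, 252, 163, 146, 40, 186, 226, 143, 100, 243, 74, 48, 122, 170, 23, 193, 216, 140, 87, 227, 45, 3, 48, 51, 99, 150, 249, 130, 110, 240, 81, 52, 133, 185, 49, 234, 14, 248, 262, 241, 234, 206, 171, 108, 10, 118, 128, 246, 105, 82, 187, 0, 187, 187, 105, 23, 128, 151, 10, 161, 171
F(76) mod 269 = 171


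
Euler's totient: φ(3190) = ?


3190 = 2 × 5 × 11 × 29
Prime factors: 2, 5, 11, 29
φ(3190) = 3190 × (1-1/2) × (1-1/5) × (1-1/11) × (1-1/29)
= 3190 × 1/2 × 4/5 × 10/11 × 28/29 = 1120

φ(3190) = 1120


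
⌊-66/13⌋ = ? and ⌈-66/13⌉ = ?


-66/13 = -5.0769
floor = -6
ceil = -5

floor = -6, ceil = -5


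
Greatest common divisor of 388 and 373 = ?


388 = 1 * 373 + 15
373 = 24 * 15 + 13
15 = 1 * 13 + 2
13 = 6 * 2 + 1
2 = 2 * 1 + 0
GCD = 1


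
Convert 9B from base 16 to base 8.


9B (base 16) = 155 (decimal)
155 (decimal) = 233 (base 8)


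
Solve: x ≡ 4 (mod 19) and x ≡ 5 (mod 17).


M = 19*17 = 323
M1 = M/19 = 17, M2 = M/17 = 19
M1^(-1) mod 19 = 9, M2^(-1) mod 17 = 9
x = 4*17*9 + 5*19*9 = 1467
1467 mod 323 = 175
Check: 175 mod 19 = 4 ✓, 175 mod 17 = 5 ✓

x ≡ 175 (mod 323)


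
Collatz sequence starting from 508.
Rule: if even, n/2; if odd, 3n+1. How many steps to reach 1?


508 → 254 → 127 → 382 → 191 → 574 → 287 → 862 → 431 → 1294 → 647 → 1942 → 971 → 2914 → 1457 → 4372 → 2186 → 1093 → 3280 → 1640 → 820 → 410 → 205 → 616 → 308 → 154 → 77 → 232 → 116 → 58 → 29 → 88 → 44 → 22 → 11 → 34 → 17 → 52 → 26 → 13 → 40 → 20 → 10 → 5 → 16 → 8 → 4 → 2 → 1
Total steps = 48

48 steps


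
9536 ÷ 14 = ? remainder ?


9536 = 14 * 681 + 2
Check: 9534 + 2 = 9536

q = 681, r = 2


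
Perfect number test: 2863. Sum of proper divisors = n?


Proper divisors of 2863: 1, 7, 409
Sum = 1 + 7 + 409 = 417

No, 2863 is not perfect (417 ≠ 2863)


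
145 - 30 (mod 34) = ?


145 - 30 = 115
115 mod 34 = 13


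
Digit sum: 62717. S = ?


6 + 2 + 7 + 1 + 7 = 23


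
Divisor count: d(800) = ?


800 = 2^5 × 5^2
d(800) = (5+1) × (2+1) = 18

18 divisors


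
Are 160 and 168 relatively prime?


Euclidean algorithm:
168 = 1 * 160 + 8
160 = 20 * 8 + 0
GCD(160, 168) = 8

No, not coprime (GCD = 8)


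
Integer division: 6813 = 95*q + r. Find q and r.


6813 = 95 * 71 + 68
Check: 6745 + 68 = 6813

q = 71, r = 68


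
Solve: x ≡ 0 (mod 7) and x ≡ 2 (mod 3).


M = 7*3 = 21
M1 = M/7 = 3, M2 = M/3 = 7
M1^(-1) mod 7 = 5, M2^(-1) mod 3 = 1
x = 0*3*5 + 2*7*1 = 14
14 mod 21 = 14
Check: 14 mod 7 = 0 ✓, 14 mod 3 = 2 ✓

x ≡ 14 (mod 21)


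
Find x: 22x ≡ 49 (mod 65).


GCD(22, 65) = 1, unique solution
a^(-1) mod 65 = 3
x = 3 * 49 mod 65 = 17

x ≡ 17 (mod 65)


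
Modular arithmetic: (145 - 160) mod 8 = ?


145 - 160 = -15
-15 mod 8 = 1


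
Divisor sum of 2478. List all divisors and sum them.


Divisors of 2478: 1, 2, 3, 6, 7, 14, 21, 42, 59, 118, 177, 354, 413, 826, 1239, 2478
Sum = 1 + 2 + 3 + 6 + 7 + 14 + 21 + 42 + 59 + 118 + 177 + 354 + 413 + 826 + 1239 + 2478 = 5760

σ(2478) = 5760


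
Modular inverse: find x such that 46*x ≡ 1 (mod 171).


Use the extended Euclidean algorithm on (171, 46); each row r = 171*s + 46*t:
r=171, s=1, t=0
r=46, s=0, t=1
q=3: r=33, s=1, t=-3   [171*(1) + 46*(-3) = 33]
q=1: r=13, s=-1, t=4   [171*(-1) + 46*(4) = 13]
q=2: r=7, s=3, t=-11   [171*(3) + 46*(-11) = 7]
q=1: r=6, s=-4, t=15   [171*(-4) + 46*(15) = 6]
q=1: r=1, s=7, t=-26   [171*(7) + 46*(-26) = 1]
q=6: r=0, s=-46, t=171   [171*(-46) + 46*(171) = 0]
GCD = 1 with t = -26, so 46*(-26) ≡ 1 (mod 171)
Inverse = -26 mod 171 = 145
Check: 46 * 145 = 6670 ≡ 1 (mod 171)

46^(-1) ≡ 145 (mod 171)


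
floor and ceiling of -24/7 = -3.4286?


-24/7 = -3.4286
floor = -4
ceil = -3

floor = -4, ceil = -3


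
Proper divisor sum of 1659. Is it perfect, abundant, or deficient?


Proper divisors: 1, 3, 7, 21, 79, 237, 553
Sum = 1 + 3 + 7 + 21 + 79 + 237 + 553 = 901
901 < 1659 → deficient

s(1659) = 901 (deficient)


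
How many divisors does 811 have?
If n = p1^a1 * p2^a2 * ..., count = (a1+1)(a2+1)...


811 = 811^1
d(811) = (1+1) = 2

2 divisors


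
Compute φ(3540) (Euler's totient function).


3540 = 2^2 × 3 × 5 × 59
Prime factors: 2, 3, 5, 59
φ(3540) = 3540 × (1-1/2) × (1-1/3) × (1-1/5) × (1-1/59)
= 3540 × 1/2 × 2/3 × 4/5 × 58/59 = 928

φ(3540) = 928


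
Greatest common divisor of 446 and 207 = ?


446 = 2 * 207 + 32
207 = 6 * 32 + 15
32 = 2 * 15 + 2
15 = 7 * 2 + 1
2 = 2 * 1 + 0
GCD = 1


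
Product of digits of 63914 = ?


6 × 3 × 9 × 1 × 4 = 648


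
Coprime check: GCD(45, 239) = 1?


Euclidean algorithm:
239 = 5 * 45 + 14
45 = 3 * 14 + 3
14 = 4 * 3 + 2
3 = 1 * 2 + 1
2 = 2 * 1 + 0
GCD(45, 239) = 1

Yes, coprime (GCD = 1)


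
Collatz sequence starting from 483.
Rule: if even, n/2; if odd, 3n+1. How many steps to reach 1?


483 → 1450 → 725 → 2176 → 1088 → 544 → 272 → 136 → 68 → 34 → 17 → 52 → 26 → 13 → 40 → 20 → 10 → 5 → 16 → 8 → 4 → 2 → 1
Total steps = 22

22 steps


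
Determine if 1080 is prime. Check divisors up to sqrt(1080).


1080 / 2 = 540 (exact division)
1080 is NOT prime.

No, 1080 is not prime


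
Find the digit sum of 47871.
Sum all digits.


4 + 7 + 8 + 7 + 1 = 27


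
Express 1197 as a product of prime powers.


1197 / 3 = 399
399 / 3 = 133
133 / 7 = 19
19 / 19 = 1
1197 = 3^2 × 7 × 19


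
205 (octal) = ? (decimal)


205 (base 8) = 133 (decimal)
133 (decimal) = 133 (base 10)


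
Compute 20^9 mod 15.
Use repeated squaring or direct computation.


20^1 mod 15 = 5
20^2 mod 15 = 10
20^3 mod 15 = 5
20^4 mod 15 = 10
20^5 mod 15 = 5
20^6 mod 15 = 10
20^7 mod 15 = 5
20^8 mod 15 = 10
20^9 mod 15 = 5


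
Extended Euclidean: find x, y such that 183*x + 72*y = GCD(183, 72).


Tabular extended Euclidean (each row: r = 183*s + 72*t):
r=183, s=1, t=0
r=72, s=0, t=1
q=2: r=39, s=1, t=-2   [183*(1) + 72*(-2) = 39]
q=1: r=33, s=-1, t=3   [183*(-1) + 72*(3) = 33]
q=1: r=6, s=2, t=-5   [183*(2) + 72*(-5) = 6]
q=5: r=3, s=-11, t=28   [183*(-11) + 72*(28) = 3]
q=2: r=0, s=24, t=-61   [183*(24) + 72*(-61) = 0]
GCD = 3; from the row with r=3: x=-11, y=28
Check: 183*(-11) + 72*(28) = -2013 + 2016 = 3

GCD = 3, x = -11, y = 28


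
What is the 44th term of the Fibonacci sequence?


Sequence: 1, 1, 2, 3, 5, 8, 13, 21, 34, 55, 89, 144, 233, 377, 610, 987, 1597, 2584, 4181, 6765, 10946, 17711, 28657, 46368, 75025, 121393, 196418, 317811, 514229, 832040, 1346269, 2178309, 3524578, 5702887, 9227465, 14930352, 24157817, 39088169, 63245986, 102334155, 165580141, 267914296, 433494437, 701408733
F(44) = 701408733


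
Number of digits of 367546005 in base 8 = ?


367546005 in base 8 = 2572047225
Number of digits = 10

10 digits (base 8)


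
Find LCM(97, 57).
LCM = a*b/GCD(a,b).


GCD(97, 57) = 1
LCM = 97*57/1 = 5529/1 = 5529

LCM = 5529


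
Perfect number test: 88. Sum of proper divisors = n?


Proper divisors of 88: 1, 2, 4, 8, 11, 22, 44
Sum = 1 + 2 + 4 + 8 + 11 + 22 + 44 = 92

No, 88 is not perfect (92 ≠ 88)


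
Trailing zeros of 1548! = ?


floor(1548/5) = 309
floor(1548/25) = 61
floor(1548/125) = 12
floor(1548/625) = 2
Total = 384

384 trailing zeros


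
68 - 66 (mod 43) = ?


68 - 66 = 2
2 mod 43 = 2


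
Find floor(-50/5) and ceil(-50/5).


-50/5 = -10.0000
floor = -10
ceil = -10

floor = -10, ceil = -10


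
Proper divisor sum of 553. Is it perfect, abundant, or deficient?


Proper divisors: 1, 7, 79
Sum = 1 + 7 + 79 = 87
87 < 553 → deficient

s(553) = 87 (deficient)


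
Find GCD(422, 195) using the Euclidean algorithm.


422 = 2 * 195 + 32
195 = 6 * 32 + 3
32 = 10 * 3 + 2
3 = 1 * 2 + 1
2 = 2 * 1 + 0
GCD = 1


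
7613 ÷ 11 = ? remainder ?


7613 = 11 * 692 + 1
Check: 7612 + 1 = 7613

q = 692, r = 1


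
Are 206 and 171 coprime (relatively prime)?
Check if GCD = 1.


Euclidean algorithm:
206 = 1 * 171 + 35
171 = 4 * 35 + 31
35 = 1 * 31 + 4
31 = 7 * 4 + 3
4 = 1 * 3 + 1
3 = 3 * 1 + 0
GCD(206, 171) = 1

Yes, coprime (GCD = 1)


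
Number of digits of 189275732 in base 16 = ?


189275732 in base 16 = B481E54
Number of digits = 7

7 digits (base 16)


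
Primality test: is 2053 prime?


Check divisors up to sqrt(2053) = 45.3100
No divisors found.
2053 is prime.

Yes, 2053 is prime


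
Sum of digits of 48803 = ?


4 + 8 + 8 + 0 + 3 = 23


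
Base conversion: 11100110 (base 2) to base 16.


11100110 (base 2) = 230 (decimal)
230 (decimal) = E6 (base 16)


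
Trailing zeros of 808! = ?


floor(808/5) = 161
floor(808/25) = 32
floor(808/125) = 6
floor(808/625) = 1
Total = 200

200 trailing zeros


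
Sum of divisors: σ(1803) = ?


Divisors of 1803: 1, 3, 601, 1803
Sum = 1 + 3 + 601 + 1803 = 2408

σ(1803) = 2408


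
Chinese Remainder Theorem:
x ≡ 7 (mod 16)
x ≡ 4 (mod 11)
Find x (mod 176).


M = 16*11 = 176
M1 = M/16 = 11, M2 = M/11 = 16
M1^(-1) mod 16 = 3, M2^(-1) mod 11 = 9
x = 7*11*3 + 4*16*9 = 807
807 mod 176 = 103
Check: 103 mod 16 = 7 ✓, 103 mod 11 = 4 ✓

x ≡ 103 (mod 176)


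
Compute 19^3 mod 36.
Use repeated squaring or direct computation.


19^1 mod 36 = 19
19^2 mod 36 = 1
19^3 mod 36 = 19


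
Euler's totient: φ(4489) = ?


4489 = 67^2
Prime factors: 67
φ(4489) = 4489 × (1-1/67)
= 4489 × 66/67 = 4422

φ(4489) = 4422


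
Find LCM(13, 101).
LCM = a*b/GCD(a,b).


GCD(13, 101) = 1
LCM = 13*101/1 = 1313/1 = 1313

LCM = 1313


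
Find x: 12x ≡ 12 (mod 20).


GCD(12, 20) = 4 divides 12
Divide: 3x ≡ 3 (mod 5)
x ≡ 1 (mod 5)


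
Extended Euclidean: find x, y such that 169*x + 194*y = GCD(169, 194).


Tabular extended Euclidean (each row: r = 169*s + 194*t):
r=169, s=1, t=0
r=194, s=0, t=1
q=0: r=169, s=1, t=0   [169*(1) + 194*(0) = 169]
q=1: r=25, s=-1, t=1   [169*(-1) + 194*(1) = 25]
q=6: r=19, s=7, t=-6   [169*(7) + 194*(-6) = 19]
q=1: r=6, s=-8, t=7   [169*(-8) + 194*(7) = 6]
q=3: r=1, s=31, t=-27   [169*(31) + 194*(-27) = 1]
q=6: r=0, s=-194, t=169   [169*(-194) + 194*(169) = 0]
GCD = 1; from the row with r=1: x=31, y=-27
Check: 169*(31) + 194*(-27) = 5239 - 5238 = 1

GCD = 1, x = 31, y = -27


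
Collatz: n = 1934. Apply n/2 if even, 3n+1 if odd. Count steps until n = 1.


1934 → 967 → 2902 → 1451 → 4354 → 2177 → 6532 → 3266 → 1633 → 4900 → 2450 → 1225 → 3676 → 1838 → 919 → 2758 → 1379 → 4138 → 2069 → 6208 → 3104 → 1552 → 776 → 388 → 194 → 97 → 292 → 146 → 73 → 220 → 110 → 55 → 166 → 83 → 250 → 125 → 376 → 188 → 94 → 47 → 142 → 71 → 214 → 107 → 322 → 161 → 484 → 242 → 121 → 364 → 182 → 91 → 274 → 137 → 412 → 206 → 103 → 310 → 155 → 466 → 233 → 700 → 350 → 175 → 526 → 263 → 790 → 395 → 1186 → 593 → 1780 → 890 → 445 → 1336 → 668 → 334 → 167 → 502 → 251 → 754 → 377 → 1132 → 566 → 283 → 850 → 425 → 1276 → 638 → 319 → 958 → 479 → 1438 → 719 → 2158 → 1079 → 3238 → 1619 → 4858 → 2429 → 7288 → 3644 → 1822 → 911 → 2734 → 1367 → 4102 → 2051 → 6154 → 3077 → 9232 → 4616 → 2308 → 1154 → 577 → 1732 → 866 → 433 → 1300 → 650 → 325 → 976 → 488 → 244 → 122 → 61 → 184 → 92 → 46 → 23 → 70 → 35 → 106 → 53 → 160 → 80 → 40 → 20 → 10 → 5 → 16 → 8 → 4 → 2 → 1
Total steps = 143

143 steps


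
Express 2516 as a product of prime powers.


2516 / 2 = 1258
1258 / 2 = 629
629 / 17 = 37
37 / 37 = 1
2516 = 2^2 × 17 × 37


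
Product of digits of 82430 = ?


8 × 2 × 4 × 3 × 0 = 0


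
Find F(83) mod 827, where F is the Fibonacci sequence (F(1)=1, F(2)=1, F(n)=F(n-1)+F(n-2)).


F(k) mod 827 for k=1..83:
1, 1, 2, 3, 5, 8, 13, 21, 34, 55, 89, 144, 233, 377, 610, 160, 770, 103, 46, 149, 195, 344, 539, 56, 595, 651, 419, 243, 662, 78, 740, 818, 731, 722, 626, 521, 320, 14, 334, 348, 682, 203, 58, 261, 319, 580, 72, 652, 724, 549, 446, 168, 614, 782, 569, 524, 266, 790, 229, 192, 421, 613, 207, 820, 200, 193, 393, 586, 152, 738, 63, 801, 37, 11, 48, 59, 107, 166, 273, 439, 712, 324, 209
F(83) mod 827 = 209


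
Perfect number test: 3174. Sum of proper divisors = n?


Proper divisors of 3174: 1, 2, 3, 6, 23, 46, 69, 138, 529, 1058, 1587
Sum = 1 + 2 + 3 + 6 + 23 + 46 + 69 + 138 + 529 + 1058 + 1587 = 3462

No, 3174 is not perfect (3462 ≠ 3174)


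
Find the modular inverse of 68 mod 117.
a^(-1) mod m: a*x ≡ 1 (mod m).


Use the extended Euclidean algorithm on (117, 68); each row r = 117*s + 68*t:
r=117, s=1, t=0
r=68, s=0, t=1
q=1: r=49, s=1, t=-1   [117*(1) + 68*(-1) = 49]
q=1: r=19, s=-1, t=2   [117*(-1) + 68*(2) = 19]
q=2: r=11, s=3, t=-5   [117*(3) + 68*(-5) = 11]
q=1: r=8, s=-4, t=7   [117*(-4) + 68*(7) = 8]
q=1: r=3, s=7, t=-12   [117*(7) + 68*(-12) = 3]
q=2: r=2, s=-18, t=31   [117*(-18) + 68*(31) = 2]
q=1: r=1, s=25, t=-43   [117*(25) + 68*(-43) = 1]
q=2: r=0, s=-68, t=117   [117*(-68) + 68*(117) = 0]
GCD = 1 with t = -43, so 68*(-43) ≡ 1 (mod 117)
Inverse = -43 mod 117 = 74
Check: 68 * 74 = 5032 ≡ 1 (mod 117)

68^(-1) ≡ 74 (mod 117)


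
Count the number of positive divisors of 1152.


1152 = 2^7 × 3^2
d(1152) = (7+1) × (2+1) = 24

24 divisors


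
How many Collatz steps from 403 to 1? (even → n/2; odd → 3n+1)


403 → 1210 → 605 → 1816 → 908 → 454 → 227 → 682 → 341 → 1024 → 512 → 256 → 128 → 64 → 32 → 16 → 8 → 4 → 2 → 1
Total steps = 19

19 steps


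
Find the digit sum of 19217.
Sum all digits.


1 + 9 + 2 + 1 + 7 = 20


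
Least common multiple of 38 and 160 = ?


GCD(38, 160) = 2
LCM = 38*160/2 = 6080/2 = 3040

LCM = 3040


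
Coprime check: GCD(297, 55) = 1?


Euclidean algorithm:
297 = 5 * 55 + 22
55 = 2 * 22 + 11
22 = 2 * 11 + 0
GCD(297, 55) = 11

No, not coprime (GCD = 11)


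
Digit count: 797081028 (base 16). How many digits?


797081028 in base 16 = 2F827DC4
Number of digits = 8

8 digits (base 16)


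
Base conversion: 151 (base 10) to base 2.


151 (base 10) = 151 (decimal)
151 (decimal) = 10010111 (base 2)


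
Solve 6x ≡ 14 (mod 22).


GCD(6, 22) = 2 divides 14
Divide: 3x ≡ 7 (mod 11)
x ≡ 6 (mod 11)


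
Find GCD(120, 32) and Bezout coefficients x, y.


Tabular extended Euclidean (each row: r = 120*s + 32*t):
r=120, s=1, t=0
r=32, s=0, t=1
q=3: r=24, s=1, t=-3   [120*(1) + 32*(-3) = 24]
q=1: r=8, s=-1, t=4   [120*(-1) + 32*(4) = 8]
q=3: r=0, s=4, t=-15   [120*(4) + 32*(-15) = 0]
GCD = 8; from the row with r=8: x=-1, y=4
Check: 120*(-1) + 32*(4) = -120 + 128 = 8

GCD = 8, x = -1, y = 4


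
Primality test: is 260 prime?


260 / 2 = 130 (exact division)
260 is NOT prime.

No, 260 is not prime


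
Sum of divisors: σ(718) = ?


Divisors of 718: 1, 2, 359, 718
Sum = 1 + 2 + 359 + 718 = 1080

σ(718) = 1080


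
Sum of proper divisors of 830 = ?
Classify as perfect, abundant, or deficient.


Proper divisors: 1, 2, 5, 10, 83, 166, 415
Sum = 1 + 2 + 5 + 10 + 83 + 166 + 415 = 682
682 < 830 → deficient

s(830) = 682 (deficient)


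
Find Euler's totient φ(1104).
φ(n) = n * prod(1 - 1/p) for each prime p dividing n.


1104 = 2^4 × 3 × 23
Prime factors: 2, 3, 23
φ(1104) = 1104 × (1-1/2) × (1-1/3) × (1-1/23)
= 1104 × 1/2 × 2/3 × 22/23 = 352

φ(1104) = 352


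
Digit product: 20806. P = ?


2 × 0 × 8 × 0 × 6 = 0


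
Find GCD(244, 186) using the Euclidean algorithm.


244 = 1 * 186 + 58
186 = 3 * 58 + 12
58 = 4 * 12 + 10
12 = 1 * 10 + 2
10 = 5 * 2 + 0
GCD = 2


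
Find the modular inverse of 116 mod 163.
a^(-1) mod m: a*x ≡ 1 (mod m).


Use the extended Euclidean algorithm on (163, 116); each row r = 163*s + 116*t:
r=163, s=1, t=0
r=116, s=0, t=1
q=1: r=47, s=1, t=-1   [163*(1) + 116*(-1) = 47]
q=2: r=22, s=-2, t=3   [163*(-2) + 116*(3) = 22]
q=2: r=3, s=5, t=-7   [163*(5) + 116*(-7) = 3]
q=7: r=1, s=-37, t=52   [163*(-37) + 116*(52) = 1]
q=3: r=0, s=116, t=-163   [163*(116) + 116*(-163) = 0]
GCD = 1 with t = 52, so 116*(52) ≡ 1 (mod 163)
Inverse = 52 mod 163 = 52
Check: 116 * 52 = 6032 ≡ 1 (mod 163)

116^(-1) ≡ 52 (mod 163)


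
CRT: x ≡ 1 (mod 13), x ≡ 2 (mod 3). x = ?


M = 13*3 = 39
M1 = M/13 = 3, M2 = M/3 = 13
M1^(-1) mod 13 = 9, M2^(-1) mod 3 = 1
x = 1*3*9 + 2*13*1 = 53
53 mod 39 = 14
Check: 14 mod 13 = 1 ✓, 14 mod 3 = 2 ✓

x ≡ 14 (mod 39)


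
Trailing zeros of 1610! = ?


floor(1610/5) = 322
floor(1610/25) = 64
floor(1610/125) = 12
floor(1610/625) = 2
Total = 400

400 trailing zeros


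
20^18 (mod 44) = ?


20^1 mod 44 = 20
20^2 mod 44 = 4
20^3 mod 44 = 36
20^4 mod 44 = 16
20^5 mod 44 = 12
20^6 mod 44 = 20
20^7 mod 44 = 4
20^8 mod 44 = 36
20^9 mod 44 = 16
20^10 mod 44 = 12
20^11 mod 44 = 20
20^12 mod 44 = 4
20^13 mod 44 = 36
20^14 mod 44 = 16
20^15 mod 44 = 12
20^16 mod 44 = 20
20^17 mod 44 = 4
20^18 mod 44 = 36


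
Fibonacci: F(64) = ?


Sequence: 1, 1, 2, 3, 5, 8, 13, 21, 34, 55, 89, 144, 233, 377, 610, 987, 1597, 2584, 4181, 6765, 10946, 17711, 28657, 46368, 75025, 121393, 196418, 317811, 514229, 832040, 1346269, 2178309, 3524578, 5702887, 9227465, 14930352, 24157817, 39088169, 63245986, 102334155, 165580141, 267914296, 433494437, 701408733, 1134903170, 1836311903, 2971215073, 4807526976, 7778742049, 12586269025, 20365011074, 32951280099, 53316291173, 86267571272, 139583862445, 225851433717, 365435296162, 591286729879, 956722026041, 1548008755920, 2504730781961, 4052739537881, 6557470319842, 10610209857723
F(64) = 10610209857723


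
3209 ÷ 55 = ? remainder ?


3209 = 55 * 58 + 19
Check: 3190 + 19 = 3209

q = 58, r = 19


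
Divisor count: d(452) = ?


452 = 2^2 × 113^1
d(452) = (2+1) × (1+1) = 6

6 divisors


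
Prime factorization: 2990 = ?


2990 / 2 = 1495
1495 / 5 = 299
299 / 13 = 23
23 / 23 = 1
2990 = 2 × 5 × 13 × 23


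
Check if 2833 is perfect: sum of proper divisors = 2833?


Proper divisors of 2833: 1
Sum = 1 = 1

No, 2833 is not perfect (1 ≠ 2833)


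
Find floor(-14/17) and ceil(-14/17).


-14/17 = -0.8235
floor = -1
ceil = 0

floor = -1, ceil = 0


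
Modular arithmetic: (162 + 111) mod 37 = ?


162 + 111 = 273
273 mod 37 = 14


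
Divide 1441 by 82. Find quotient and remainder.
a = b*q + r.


1441 = 82 * 17 + 47
Check: 1394 + 47 = 1441

q = 17, r = 47


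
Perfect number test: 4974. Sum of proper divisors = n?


Proper divisors of 4974: 1, 2, 3, 6, 829, 1658, 2487
Sum = 1 + 2 + 3 + 6 + 829 + 1658 + 2487 = 4986

No, 4974 is not perfect (4986 ≠ 4974)


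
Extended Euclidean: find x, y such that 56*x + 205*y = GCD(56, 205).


Tabular extended Euclidean (each row: r = 56*s + 205*t):
r=56, s=1, t=0
r=205, s=0, t=1
q=0: r=56, s=1, t=0   [56*(1) + 205*(0) = 56]
q=3: r=37, s=-3, t=1   [56*(-3) + 205*(1) = 37]
q=1: r=19, s=4, t=-1   [56*(4) + 205*(-1) = 19]
q=1: r=18, s=-7, t=2   [56*(-7) + 205*(2) = 18]
q=1: r=1, s=11, t=-3   [56*(11) + 205*(-3) = 1]
q=18: r=0, s=-205, t=56   [56*(-205) + 205*(56) = 0]
GCD = 1; from the row with r=1: x=11, y=-3
Check: 56*(11) + 205*(-3) = 616 - 615 = 1

GCD = 1, x = 11, y = -3


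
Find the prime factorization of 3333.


3333 / 3 = 1111
1111 / 11 = 101
101 / 101 = 1
3333 = 3 × 11 × 101


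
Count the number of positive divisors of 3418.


3418 = 2^1 × 1709^1
d(3418) = (1+1) × (1+1) = 4

4 divisors


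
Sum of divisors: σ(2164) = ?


Divisors of 2164: 1, 2, 4, 541, 1082, 2164
Sum = 1 + 2 + 4 + 541 + 1082 + 2164 = 3794

σ(2164) = 3794


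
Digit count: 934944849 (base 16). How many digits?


934944849 in base 16 = 37BA2051
Number of digits = 8

8 digits (base 16)


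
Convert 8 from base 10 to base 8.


8 (base 10) = 8 (decimal)
8 (decimal) = 10 (base 8)


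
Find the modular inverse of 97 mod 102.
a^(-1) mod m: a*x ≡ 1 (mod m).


Use the extended Euclidean algorithm on (102, 97); each row r = 102*s + 97*t:
r=102, s=1, t=0
r=97, s=0, t=1
q=1: r=5, s=1, t=-1   [102*(1) + 97*(-1) = 5]
q=19: r=2, s=-19, t=20   [102*(-19) + 97*(20) = 2]
q=2: r=1, s=39, t=-41   [102*(39) + 97*(-41) = 1]
q=2: r=0, s=-97, t=102   [102*(-97) + 97*(102) = 0]
GCD = 1 with t = -41, so 97*(-41) ≡ 1 (mod 102)
Inverse = -41 mod 102 = 61
Check: 97 * 61 = 5917 ≡ 1 (mod 102)

97^(-1) ≡ 61 (mod 102)


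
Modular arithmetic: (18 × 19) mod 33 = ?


18 × 19 = 342
342 mod 33 = 12


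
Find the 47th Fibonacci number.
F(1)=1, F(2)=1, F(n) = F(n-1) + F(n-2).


Sequence: 1, 1, 2, 3, 5, 8, 13, 21, 34, 55, 89, 144, 233, 377, 610, 987, 1597, 2584, 4181, 6765, 10946, 17711, 28657, 46368, 75025, 121393, 196418, 317811, 514229, 832040, 1346269, 2178309, 3524578, 5702887, 9227465, 14930352, 24157817, 39088169, 63245986, 102334155, 165580141, 267914296, 433494437, 701408733, 1134903170, 1836311903, 2971215073
F(47) = 2971215073


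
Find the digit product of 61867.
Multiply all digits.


6 × 1 × 8 × 6 × 7 = 2016


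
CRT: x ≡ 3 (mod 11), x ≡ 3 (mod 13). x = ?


M = 11*13 = 143
M1 = M/11 = 13, M2 = M/13 = 11
M1^(-1) mod 11 = 6, M2^(-1) mod 13 = 6
x = 3*13*6 + 3*11*6 = 432
432 mod 143 = 3
Check: 3 mod 11 = 3 ✓, 3 mod 13 = 3 ✓

x ≡ 3 (mod 143)


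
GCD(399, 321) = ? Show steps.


399 = 1 * 321 + 78
321 = 4 * 78 + 9
78 = 8 * 9 + 6
9 = 1 * 6 + 3
6 = 2 * 3 + 0
GCD = 3


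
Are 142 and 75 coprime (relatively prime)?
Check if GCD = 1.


Euclidean algorithm:
142 = 1 * 75 + 67
75 = 1 * 67 + 8
67 = 8 * 8 + 3
8 = 2 * 3 + 2
3 = 1 * 2 + 1
2 = 2 * 1 + 0
GCD(142, 75) = 1

Yes, coprime (GCD = 1)


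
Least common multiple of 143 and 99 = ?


GCD(143, 99) = 11
LCM = 143*99/11 = 14157/11 = 1287

LCM = 1287


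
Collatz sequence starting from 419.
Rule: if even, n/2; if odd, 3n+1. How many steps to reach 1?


419 → 1258 → 629 → 1888 → 944 → 472 → 236 → 118 → 59 → 178 → 89 → 268 → 134 → 67 → 202 → 101 → 304 → 152 → 76 → 38 → 19 → 58 → 29 → 88 → 44 → 22 → 11 → 34 → 17 → 52 → 26 → 13 → 40 → 20 → 10 → 5 → 16 → 8 → 4 → 2 → 1
Total steps = 40

40 steps


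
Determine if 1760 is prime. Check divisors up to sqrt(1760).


1760 / 2 = 880 (exact division)
1760 is NOT prime.

No, 1760 is not prime


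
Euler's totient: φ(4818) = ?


4818 = 2 × 3 × 11 × 73
Prime factors: 2, 3, 11, 73
φ(4818) = 4818 × (1-1/2) × (1-1/3) × (1-1/11) × (1-1/73)
= 4818 × 1/2 × 2/3 × 10/11 × 72/73 = 1440

φ(4818) = 1440


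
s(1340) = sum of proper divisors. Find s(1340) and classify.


Proper divisors: 1, 2, 4, 5, 10, 20, 67, 134, 268, 335, 670
Sum = 1 + 2 + 4 + 5 + 10 + 20 + 67 + 134 + 268 + 335 + 670 = 1516
1516 > 1340 → abundant

s(1340) = 1516 (abundant)


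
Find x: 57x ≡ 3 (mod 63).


GCD(57, 63) = 3 divides 3
Divide: 19x ≡ 1 (mod 21)
x ≡ 10 (mod 21)


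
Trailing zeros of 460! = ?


floor(460/5) = 92
floor(460/25) = 18
floor(460/125) = 3
Total = 113

113 trailing zeros


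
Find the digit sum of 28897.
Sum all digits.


2 + 8 + 8 + 9 + 7 = 34


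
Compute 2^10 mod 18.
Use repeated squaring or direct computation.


2^1 mod 18 = 2
2^2 mod 18 = 4
2^3 mod 18 = 8
2^4 mod 18 = 16
2^5 mod 18 = 14
2^6 mod 18 = 10
2^7 mod 18 = 2
2^8 mod 18 = 4
2^9 mod 18 = 8
2^10 mod 18 = 16


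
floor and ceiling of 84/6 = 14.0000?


84/6 = 14.0000
floor = 14
ceil = 14

floor = 14, ceil = 14


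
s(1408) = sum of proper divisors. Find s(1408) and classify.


Proper divisors: 1, 2, 4, 8, 11, 16, 22, 32, 44, 64, 88, 128, 176, 352, 704
Sum = 1 + 2 + 4 + 8 + 11 + 16 + 22 + 32 + 44 + 64 + 88 + 128 + 176 + 352 + 704 = 1652
1652 > 1408 → abundant

s(1408) = 1652 (abundant)


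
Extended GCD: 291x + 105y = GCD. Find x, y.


Tabular extended Euclidean (each row: r = 291*s + 105*t):
r=291, s=1, t=0
r=105, s=0, t=1
q=2: r=81, s=1, t=-2   [291*(1) + 105*(-2) = 81]
q=1: r=24, s=-1, t=3   [291*(-1) + 105*(3) = 24]
q=3: r=9, s=4, t=-11   [291*(4) + 105*(-11) = 9]
q=2: r=6, s=-9, t=25   [291*(-9) + 105*(25) = 6]
q=1: r=3, s=13, t=-36   [291*(13) + 105*(-36) = 3]
q=2: r=0, s=-35, t=97   [291*(-35) + 105*(97) = 0]
GCD = 3; from the row with r=3: x=13, y=-36
Check: 291*(13) + 105*(-36) = 3783 - 3780 = 3

GCD = 3, x = 13, y = -36


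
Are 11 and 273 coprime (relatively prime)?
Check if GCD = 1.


Euclidean algorithm:
273 = 24 * 11 + 9
11 = 1 * 9 + 2
9 = 4 * 2 + 1
2 = 2 * 1 + 0
GCD(11, 273) = 1

Yes, coprime (GCD = 1)


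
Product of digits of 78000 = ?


7 × 8 × 0 × 0 × 0 = 0


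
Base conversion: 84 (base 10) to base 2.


84 (base 10) = 84 (decimal)
84 (decimal) = 1010100 (base 2)


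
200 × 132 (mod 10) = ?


200 × 132 = 26400
26400 mod 10 = 0


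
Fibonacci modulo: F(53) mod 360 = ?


F(k) mod 360 for k=1..53:
1, 1, 2, 3, 5, 8, 13, 21, 34, 55, 89, 144, 233, 17, 250, 267, 157, 64, 221, 285, 146, 71, 217, 288, 145, 73, 218, 291, 149, 80, 229, 309, 178, 127, 305, 72, 17, 89, 106, 195, 301, 136, 77, 213, 290, 143, 73, 216, 289, 145, 74, 219, 293
F(53) mod 360 = 293


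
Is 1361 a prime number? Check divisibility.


Check divisors up to sqrt(1361) = 36.8917
No divisors found.
1361 is prime.

Yes, 1361 is prime


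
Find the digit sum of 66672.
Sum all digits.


6 + 6 + 6 + 7 + 2 = 27


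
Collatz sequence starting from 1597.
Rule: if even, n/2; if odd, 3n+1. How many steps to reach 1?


1597 → 4792 → 2396 → 1198 → 599 → 1798 → 899 → 2698 → 1349 → 4048 → 2024 → 1012 → 506 → 253 → 760 → 380 → 190 → 95 → 286 → 143 → 430 → 215 → 646 → 323 → 970 → 485 → 1456 → 728 → 364 → 182 → 91 → 274 → 137 → 412 → 206 → 103 → 310 → 155 → 466 → 233 → 700 → 350 → 175 → 526 → 263 → 790 → 395 → 1186 → 593 → 1780 → 890 → 445 → 1336 → 668 → 334 → 167 → 502 → 251 → 754 → 377 → 1132 → 566 → 283 → 850 → 425 → 1276 → 638 → 319 → 958 → 479 → 1438 → 719 → 2158 → 1079 → 3238 → 1619 → 4858 → 2429 → 7288 → 3644 → 1822 → 911 → 2734 → 1367 → 4102 → 2051 → 6154 → 3077 → 9232 → 4616 → 2308 → 1154 → 577 → 1732 → 866 → 433 → 1300 → 650 → 325 → 976 → 488 → 244 → 122 → 61 → 184 → 92 → 46 → 23 → 70 → 35 → 106 → 53 → 160 → 80 → 40 → 20 → 10 → 5 → 16 → 8 → 4 → 2 → 1
Total steps = 122

122 steps


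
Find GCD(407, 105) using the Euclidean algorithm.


407 = 3 * 105 + 92
105 = 1 * 92 + 13
92 = 7 * 13 + 1
13 = 13 * 1 + 0
GCD = 1


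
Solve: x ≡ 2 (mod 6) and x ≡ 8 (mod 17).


M = 6*17 = 102
M1 = M/6 = 17, M2 = M/17 = 6
M1^(-1) mod 6 = 5, M2^(-1) mod 17 = 3
x = 2*17*5 + 8*6*3 = 314
314 mod 102 = 8
Check: 8 mod 6 = 2 ✓, 8 mod 17 = 8 ✓

x ≡ 8 (mod 102)


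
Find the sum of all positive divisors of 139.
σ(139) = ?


Divisors of 139: 1, 139
Sum = 1 + 139 = 140

σ(139) = 140


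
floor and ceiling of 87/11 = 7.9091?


87/11 = 7.9091
floor = 7
ceil = 8

floor = 7, ceil = 8


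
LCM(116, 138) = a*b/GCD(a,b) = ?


GCD(116, 138) = 2
LCM = 116*138/2 = 16008/2 = 8004

LCM = 8004


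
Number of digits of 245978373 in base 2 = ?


245978373 in base 2 = 1110101010010101010100000101
Number of digits = 28

28 digits (base 2)


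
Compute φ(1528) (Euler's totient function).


1528 = 2^3 × 191
Prime factors: 2, 191
φ(1528) = 1528 × (1-1/2) × (1-1/191)
= 1528 × 1/2 × 190/191 = 760

φ(1528) = 760


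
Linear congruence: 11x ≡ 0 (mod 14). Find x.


GCD(11, 14) = 1, unique solution
a^(-1) mod 14 = 9
x = 9 * 0 mod 14 = 0

x ≡ 0 (mod 14)


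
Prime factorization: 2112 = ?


2112 / 2 = 1056
1056 / 2 = 528
528 / 2 = 264
264 / 2 = 132
132 / 2 = 66
66 / 2 = 33
33 / 3 = 11
11 / 11 = 1
2112 = 2^6 × 3 × 11


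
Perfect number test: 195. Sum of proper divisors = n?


Proper divisors of 195: 1, 3, 5, 13, 15, 39, 65
Sum = 1 + 3 + 5 + 13 + 15 + 39 + 65 = 141

No, 195 is not perfect (141 ≠ 195)


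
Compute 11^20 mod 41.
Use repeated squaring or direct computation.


11^1 mod 41 = 11
11^2 mod 41 = 39
11^3 mod 41 = 19
11^4 mod 41 = 4
11^5 mod 41 = 3
11^6 mod 41 = 33
11^7 mod 41 = 35
11^8 mod 41 = 16
11^9 mod 41 = 12
11^10 mod 41 = 9
11^11 mod 41 = 17
11^12 mod 41 = 23
11^13 mod 41 = 7
11^14 mod 41 = 36
11^15 mod 41 = 27
11^16 mod 41 = 10
11^17 mod 41 = 28
11^18 mod 41 = 21
11^19 mod 41 = 26
11^20 mod 41 = 40


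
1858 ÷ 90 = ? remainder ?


1858 = 90 * 20 + 58
Check: 1800 + 58 = 1858

q = 20, r = 58


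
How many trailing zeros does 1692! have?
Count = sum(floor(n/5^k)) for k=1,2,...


floor(1692/5) = 338
floor(1692/25) = 67
floor(1692/125) = 13
floor(1692/625) = 2
Total = 420

420 trailing zeros


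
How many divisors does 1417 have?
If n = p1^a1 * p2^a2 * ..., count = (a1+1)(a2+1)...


1417 = 13^1 × 109^1
d(1417) = (1+1) × (1+1) = 4

4 divisors


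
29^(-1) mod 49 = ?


Use the extended Euclidean algorithm on (49, 29); each row r = 49*s + 29*t:
r=49, s=1, t=0
r=29, s=0, t=1
q=1: r=20, s=1, t=-1   [49*(1) + 29*(-1) = 20]
q=1: r=9, s=-1, t=2   [49*(-1) + 29*(2) = 9]
q=2: r=2, s=3, t=-5   [49*(3) + 29*(-5) = 2]
q=4: r=1, s=-13, t=22   [49*(-13) + 29*(22) = 1]
q=2: r=0, s=29, t=-49   [49*(29) + 29*(-49) = 0]
GCD = 1 with t = 22, so 29*(22) ≡ 1 (mod 49)
Inverse = 22 mod 49 = 22
Check: 29 * 22 = 638 ≡ 1 (mod 49)

29^(-1) ≡ 22 (mod 49)


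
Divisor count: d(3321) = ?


3321 = 3^4 × 41^1
d(3321) = (4+1) × (1+1) = 10

10 divisors


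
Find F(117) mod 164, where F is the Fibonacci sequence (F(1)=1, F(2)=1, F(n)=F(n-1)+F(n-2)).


F(k) mod 164 for k=1..117:
1, 1, 2, 3, 5, 8, 13, 21, 34, 55, 89, 144, 69, 49, 118, 3, 121, 124, 81, 41, 122, 163, 121, 120, 77, 33, 110, 143, 89, 68, 157, 61, 54, 115, 5, 120, 125, 81, 42, 123, 1, 124, 125, 85, 46, 131, 13, 144, 157, 137, 130, 103, 69, 8, 77, 85, 162, 83, 81, 0, 81, 81, 162, 79, 77, 156, 69, 61, 130, 27, 157, 20, 13, 33, 46, 79, 125, 40, 1, 41, 42, 83, 125, 44, 5, 49, 54, 103, 157, 96, 89, 21, 110, 131, 77, 44, 121, 1, 122, 123, 81, 40, 121, 161, 118, 115, 69, 20, 89, 109, 34, 143, 13, 156, 5, 161, 2
F(117) mod 164 = 2


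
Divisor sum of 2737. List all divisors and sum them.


Divisors of 2737: 1, 7, 17, 23, 119, 161, 391, 2737
Sum = 1 + 7 + 17 + 23 + 119 + 161 + 391 + 2737 = 3456

σ(2737) = 3456


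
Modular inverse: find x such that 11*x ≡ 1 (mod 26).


Use the extended Euclidean algorithm on (26, 11); each row r = 26*s + 11*t:
r=26, s=1, t=0
r=11, s=0, t=1
q=2: r=4, s=1, t=-2   [26*(1) + 11*(-2) = 4]
q=2: r=3, s=-2, t=5   [26*(-2) + 11*(5) = 3]
q=1: r=1, s=3, t=-7   [26*(3) + 11*(-7) = 1]
q=3: r=0, s=-11, t=26   [26*(-11) + 11*(26) = 0]
GCD = 1 with t = -7, so 11*(-7) ≡ 1 (mod 26)
Inverse = -7 mod 26 = 19
Check: 11 * 19 = 209 ≡ 1 (mod 26)

11^(-1) ≡ 19 (mod 26)


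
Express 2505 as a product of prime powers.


2505 / 3 = 835
835 / 5 = 167
167 / 167 = 1
2505 = 3 × 5 × 167


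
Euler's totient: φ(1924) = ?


1924 = 2^2 × 13 × 37
Prime factors: 2, 13, 37
φ(1924) = 1924 × (1-1/2) × (1-1/13) × (1-1/37)
= 1924 × 1/2 × 12/13 × 36/37 = 864

φ(1924) = 864


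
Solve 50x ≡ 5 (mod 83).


GCD(50, 83) = 1, unique solution
a^(-1) mod 83 = 5
x = 5 * 5 mod 83 = 25

x ≡ 25 (mod 83)


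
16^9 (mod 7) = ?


16^1 mod 7 = 2
16^2 mod 7 = 4
16^3 mod 7 = 1
16^4 mod 7 = 2
16^5 mod 7 = 4
16^6 mod 7 = 1
16^7 mod 7 = 2
16^8 mod 7 = 4
16^9 mod 7 = 1


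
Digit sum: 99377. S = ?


9 + 9 + 3 + 7 + 7 = 35


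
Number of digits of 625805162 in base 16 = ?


625805162 in base 16 = 254D076A
Number of digits = 8

8 digits (base 16)


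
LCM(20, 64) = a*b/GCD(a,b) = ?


GCD(20, 64) = 4
LCM = 20*64/4 = 1280/4 = 320

LCM = 320


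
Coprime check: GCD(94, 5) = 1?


Euclidean algorithm:
94 = 18 * 5 + 4
5 = 1 * 4 + 1
4 = 4 * 1 + 0
GCD(94, 5) = 1

Yes, coprime (GCD = 1)


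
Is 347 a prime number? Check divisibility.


Check divisors up to sqrt(347) = 18.6279
No divisors found.
347 is prime.

Yes, 347 is prime
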